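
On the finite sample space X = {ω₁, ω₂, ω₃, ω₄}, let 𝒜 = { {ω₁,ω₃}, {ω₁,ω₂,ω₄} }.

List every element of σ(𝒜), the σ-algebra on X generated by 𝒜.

σ(𝒜) = { {}, {ω₁}, {ω₃}, {ω₁,ω₃}, {ω₂,ω₄}, {ω₁,ω₂,ω₄}, {ω₂,ω₃,ω₄}, X }

Working:
Take S₀ = 𝒜 ∪ {∅, X} = { {}, {ω₁,ω₃}, {ω₁,ω₂,ω₄}, X }.
Round 1 (2 new):
  {ω₃}  = {ω₁,ω₂,ω₄}ᶜ
  {ω₂,ω₄}  = {ω₁,ω₃}ᶜ
  |family| = 6
Round 2 (1 new):
  {ω₂,ω₃,ω₄}  = {ω₃} ∪ {ω₂,ω₄}
  |family| = 7
Round 3 adds 1:
  {ω₁}  = {ω₂,ω₃,ω₄}ᶜ
  |family| = 8
After Round 4 the family is unchanged; done.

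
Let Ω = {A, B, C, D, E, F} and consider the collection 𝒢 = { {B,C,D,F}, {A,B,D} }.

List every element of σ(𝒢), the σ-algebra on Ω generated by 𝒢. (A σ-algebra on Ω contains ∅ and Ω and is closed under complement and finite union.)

Begin from { ∅, {A,B,D}, {B,C,D,F}, Ω } (that is, 𝒢 plus ∅ and Ω).
Pass 1. New:
  {A,E}  = complement {B,C,D,F}
  {C,E,F}  = complement {A,B,D}
  {A,B,C,D,F}  = {B,C,D,F} ∪ {A,B,D}
  — 7 sets.
Pass 2. New:
  {E}  = complement {A,B,C,D,F}
  {A,B,D,E}  = {A,E} ∪ {A,B,D}
  {A,C,E,F}  = {C,E,F} ∪ {A,E}
  {B,C,D,E,F}  = {B,C,D,F} ∪ {C,E,F}
  — 11 sets.
Pass 3: +3 →
  {A}  = complement {B,C,D,E,F}
  {B,D}  = complement {A,C,E,F}
  {C,F}  = complement {A,B,D,E}
  — 14 sets.
Pass 4: 2 new —
  {A,C,F}  = {C,F} ∪ {A}
  {B,D,E}  = {B,D} ∪ {E}
  — 16 sets.
After Pass 5 the family is unchanged; done.

σ(𝒢) = { ∅, {A}, {E}, {A,E}, {B,D}, {C,F}, {A,B,D}, {A,C,F}, {B,D,E}, {C,E,F}, {A,B,D,E}, {A,C,E,F}, {B,C,D,F}, {A,B,C,D,F}, {B,C,D,E,F}, Ω }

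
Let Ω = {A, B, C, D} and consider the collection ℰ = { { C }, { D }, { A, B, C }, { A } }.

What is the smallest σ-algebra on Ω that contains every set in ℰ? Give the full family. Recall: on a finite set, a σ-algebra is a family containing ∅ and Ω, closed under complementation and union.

Initial family (6 sets): { ∅, { A }, { C }, { D }, { A, B, C }, Ω }.
Step 1 (5 new):
  { A, C }  = { C } ∪ { A }
  { A, D }  = { D } ∪ { A }
  { C, D }  = { C } ∪ { D }
  { A, B, D }  = { C }ᶜ
  { B, C, D }  = { A }ᶜ
  — 11 sets.
Step 2. New:
  { A, B }  = { C, D }ᶜ
  { B, C }  = { A, D }ᶜ
  { B, D }  = { A, C }ᶜ
  { A, C, D }  = { C, D } ∪ { A, D }
  — 15 sets.
Step 3. New:
  { B }  = { A, C, D }ᶜ
  — 16 sets.
After Step 4 the family is unchanged; done.

Hence σ(ℰ) has 16 members: { ∅, { A }, { B }, { C }, { D }, { A, B }, { A, C }, { A, D }, { B, C }, { B, D }, { C, D }, { A, B, C }, { A, B, D }, { A, C, D }, { B, C, D }, Ω }.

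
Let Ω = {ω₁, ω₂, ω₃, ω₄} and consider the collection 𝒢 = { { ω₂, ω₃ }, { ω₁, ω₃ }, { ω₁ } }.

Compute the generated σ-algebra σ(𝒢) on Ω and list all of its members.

Take S₀ = 𝒢 ∪ {∅, Ω} = { {}, { ω₁ }, { ω₁, ω₃ }, { ω₂, ω₃ }, Ω }.
Pass 1. New:
  { ω₁, ω₄ }  = { ω₂, ω₃ }ᶜ
  { ω₂, ω₄ }  = { ω₁, ω₃ }ᶜ
  { ω₁, ω₂, ω₃ }  = { ω₂, ω₃ } ∪ { ω₁, ω₃ }
  { ω₂, ω₃, ω₄ }  = { ω₁ }ᶜ
  — 9 sets.
Pass 2. New:
  { ω₄ }  = { ω₁, ω₂, ω₃ }ᶜ
  { ω₁, ω₂, ω₄ }  = { ω₁, ω₄ } ∪ { ω₂, ω₄ }
  { ω₁, ω₃, ω₄ }  = { ω₁, ω₄ } ∪ { ω₁, ω₃ }
  — 12 sets.
Pass 3. New:
  { ω₂ }  = { ω₁, ω₃, ω₄ }ᶜ
  { ω₃ }  = { ω₁, ω₂, ω₄ }ᶜ
  — 14 sets.
Pass 4 adds 2:
  { ω₁, ω₂ }  = { ω₂ } ∪ { ω₁ }
  { ω₃, ω₄ }  = { ω₃ } ∪ { ω₄ }
  — 16 sets.
Pass 5: stable.

Therefore σ(𝒢) = { {}, { ω₁ }, { ω₂ }, { ω₃ }, { ω₄ }, { ω₁, ω₂ }, { ω₁, ω₃ }, { ω₁, ω₄ }, { ω₂, ω₃ }, { ω₂, ω₄ }, { ω₃, ω₄ }, { ω₁, ω₂, ω₃ }, { ω₁, ω₂, ω₄ }, { ω₁, ω₃, ω₄ }, { ω₂, ω₃, ω₄ }, Ω } (|σ(𝒢)| = 16).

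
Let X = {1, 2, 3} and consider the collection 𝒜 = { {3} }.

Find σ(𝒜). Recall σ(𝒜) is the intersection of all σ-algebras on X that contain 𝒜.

σ(𝒜) = { {}, {3}, {1, 2}, X }

Check:
Begin from { {}, {3}, X } (that is, 𝒜 plus ∅ and X).
Step 1: 1 new —
  {1, 2}  = complement {3}
  |family| = 4
After Step 2 the family is unchanged; done.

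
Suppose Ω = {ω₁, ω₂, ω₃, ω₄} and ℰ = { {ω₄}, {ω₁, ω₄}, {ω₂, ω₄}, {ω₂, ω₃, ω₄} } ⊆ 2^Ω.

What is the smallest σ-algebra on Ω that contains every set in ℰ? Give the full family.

Answer: σ(ℰ) = { {}, {ω₁}, {ω₂}, {ω₃}, {ω₄}, {ω₁, ω₂}, {ω₁, ω₃}, {ω₁, ω₄}, {ω₂, ω₃}, {ω₂, ω₄}, {ω₃, ω₄}, {ω₁, ω₂, ω₃}, {ω₁, ω₂, ω₄}, {ω₁, ω₃, ω₄}, {ω₂, ω₃, ω₄}, Ω }

Working:
Initial family (6 sets): { {}, {ω₄}, {ω₁, ω₄}, {ω₂, ω₄}, {ω₂, ω₃, ω₄}, Ω }.
Iteration 1. New:
  {ω₁}  = complement {ω₂, ω₃, ω₄}
  {ω₁, ω₃}  = complement {ω₂, ω₄}
  {ω₂, ω₃}  = complement {ω₁, ω₄}
  {ω₁, ω₂, ω₃}  = complement {ω₄}
  {ω₁, ω₂, ω₄}  = {ω₁, ω₄} ∪ {ω₂, ω₄}
  (now 11)
Iteration 2 (2 new):
  {ω₃}  = complement {ω₁, ω₂, ω₄}
  {ω₁, ω₃, ω₄}  = {ω₁, ω₄} ∪ {ω₁, ω₃}
  (now 13)
Iteration 3 adds 2:
  {ω₂}  = complement {ω₁, ω₃, ω₄}
  {ω₃, ω₄}  = {ω₃} ∪ {ω₄}
  (now 15)
Iteration 4: +1 →
  {ω₁, ω₂}  = complement {ω₃, ω₄}
  (now 16)
Iteration 5 adds nothing — fixpoint reached.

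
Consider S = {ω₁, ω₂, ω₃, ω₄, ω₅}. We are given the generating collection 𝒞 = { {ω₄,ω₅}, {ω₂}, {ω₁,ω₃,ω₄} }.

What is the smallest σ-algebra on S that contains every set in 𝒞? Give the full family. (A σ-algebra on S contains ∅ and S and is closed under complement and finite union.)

Begin from { {}, {ω₂}, {ω₄,ω₅}, {ω₁,ω₃,ω₄}, S } (that is, 𝒞 plus ∅ and S).
Round 1 (5 new):
  {ω₂,ω₅}  = {ω₁,ω₃,ω₄}ᶜ
  {ω₁,ω₂,ω₃}  = {ω₄,ω₅}ᶜ
  {ω₂,ω₄,ω₅}  = {ω₄,ω₅} ∪ {ω₂}
  {ω₁,ω₂,ω₃,ω₄}  = {ω₁,ω₃,ω₄} ∪ {ω₂}
  {ω₁,ω₃,ω₄,ω₅}  = {ω₂}ᶜ
  (now 10)
Round 2: +3 →
  {ω₅}  = {ω₁,ω₂,ω₃,ω₄}ᶜ
  {ω₁,ω₃}  = {ω₂,ω₄,ω₅}ᶜ
  {ω₁,ω₂,ω₃,ω₅}  = {ω₂,ω₅} ∪ {ω₁,ω₂,ω₃}
  (now 13)
Round 3. New:
  {ω₄}  = {ω₁,ω₂,ω₃,ω₅}ᶜ
  {ω₁,ω₃,ω₅}  = {ω₁,ω₃} ∪ {ω₅}
  (now 15)
Round 4: 1 new —
  {ω₂,ω₄}  = {ω₁,ω₃,ω₅}ᶜ
  (now 16)
Round 5: stable.

Hence σ(𝒞) has 16 members: { {}, {ω₂}, {ω₄}, {ω₅}, {ω₁,ω₃}, {ω₂,ω₄}, {ω₂,ω₅}, {ω₄,ω₅}, {ω₁,ω₂,ω₃}, {ω₁,ω₃,ω₄}, {ω₁,ω₃,ω₅}, {ω₂,ω₄,ω₅}, {ω₁,ω₂,ω₃,ω₄}, {ω₁,ω₂,ω₃,ω₅}, {ω₁,ω₃,ω₄,ω₅}, S }.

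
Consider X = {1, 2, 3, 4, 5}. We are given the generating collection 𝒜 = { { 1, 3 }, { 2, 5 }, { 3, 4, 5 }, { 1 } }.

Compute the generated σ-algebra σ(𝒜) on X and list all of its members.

|σ(𝒜)| = 32.  σ(𝒜) = { ∅, { 1 }, { 2 }, { 3 }, { 4 }, { 5 }, { 1, 2 }, { 1, 3 }, { 1, 4 }, { 1, 5 }, { 2, 3 }, { 2, 4 }, { 2, 5 }, { 3, 4 }, { 3, 5 }, { 4, 5 }, { 1, 2, 3 }, { 1, 2, 4 }, { 1, 2, 5 }, { 1, 3, 4 }, { 1, 3, 5 }, { 1, 4, 5 }, { 2, 3, 4 }, { 2, 3, 5 }, { 2, 4, 5 }, { 3, 4, 5 }, { 1, 2, 3, 4 }, { 1, 2, 3, 5 }, { 1, 2, 4, 5 }, { 1, 3, 4, 5 }, { 2, 3, 4, 5 }, X }

Working:
Start: 𝒜 ∪ {∅, X} = { ∅, { 1 }, { 1, 3 }, { 2, 5 }, { 3, 4, 5 }, X }.
Iteration 1: +7 →
  { 1, 2 }  = X∖{ 3, 4, 5 }
  { 1, 2, 5 }  = { 2, 5 } ∪ { 1 }
  { 1, 3, 4 }  = X∖{ 2, 5 }
  { 2, 4, 5 }  = X∖{ 1, 3 }
  { 1, 2, 3, 5 }  = { 2, 5 } ∪ { 1, 3 }
  { 1, 3, 4, 5 }  = { 3, 4, 5 } ∪ { 1, 3 }
  { 2, 3, 4, 5 }  = X∖{ 1 }
  — 13 sets.
Iteration 2: +6 →
  { 2 }  = X∖{ 1, 3, 4, 5 }
  { 4 }  = X∖{ 1, 2, 3, 5 }
  { 3, 4 }  = X∖{ 1, 2, 5 }
  { 1, 2, 3 }  = { 1, 2 } ∪ { 1, 3 }
  { 1, 2, 3, 4 }  = { 1, 2 } ∪ { 1, 3, 4 }
  { 1, 2, 4, 5 }  = { 1, 2 } ∪ { 2, 4, 5 }
  — 19 sets.
Iteration 3: 7 new —
  { 3 }  = X∖{ 1, 2, 4, 5 }
  { 5 }  = X∖{ 1, 2, 3, 4 }
  { 1, 4 }  = { 4 } ∪ { 1 }
  { 2, 4 }  = { 2 } ∪ { 4 }
  { 4, 5 }  = X∖{ 1, 2, 3 }
  { 1, 2, 4 }  = { 1, 2 } ∪ { 4 }
  { 2, 3, 4 }  = { 3, 4 } ∪ { 2 }
  — 26 sets.
Iteration 4: +6 →
  { 1, 5 }  = X∖{ 2, 3, 4 }
  { 2, 3 }  = { 2 } ∪ { 3 }
  { 3, 5 }  = X∖{ 1, 2, 4 }
  { 1, 3, 5 }  = X∖{ 2, 4 }
  { 1, 4, 5 }  = { 5 } ∪ { 1, 4 }
  { 2, 3, 5 }  = X∖{ 1, 4 }
  — 32 sets.
Iteration 5: already closed under ᶜ and ∪.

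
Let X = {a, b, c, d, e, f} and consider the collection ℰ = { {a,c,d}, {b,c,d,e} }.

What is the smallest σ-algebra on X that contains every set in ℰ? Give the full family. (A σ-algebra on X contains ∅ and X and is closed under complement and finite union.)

Take S₀ = ℰ ∪ {∅, X} = { {}, {a,c,d}, {b,c,d,e}, X }.
Round 1: +3 →
  {a,f}  = X∖{b,c,d,e}
  {b,e,f}  = X∖{a,c,d}
  {a,b,c,d,e}  = {a,c,d} ∪ {b,c,d,e}
  [7 total]
Round 2: 4 new —
  {f}  = X∖{a,b,c,d,e}
  {a,b,e,f}  = {a,f} ∪ {b,e,f}
  {a,c,d,f}  = {a,c,d} ∪ {a,f}
  {b,c,d,e,f}  = {b,c,d,e} ∪ {b,e,f}
  [11 total]
Round 3. New:
  {a}  = X∖{b,c,d,e,f}
  {b,e}  = X∖{a,c,d,f}
  {c,d}  = X∖{a,b,e,f}
  [14 total]
Round 4: 2 new —
  {a,b,e}  = {b,e} ∪ {a}
  {c,d,f}  = {c,d} ∪ {f}
  [16 total]
Round 5 adds nothing — fixpoint reached.

Therefore σ(ℰ) = { {}, {a}, {f}, {a,f}, {b,e}, {c,d}, {a,b,e}, {a,c,d}, {b,e,f}, {c,d,f}, {a,b,e,f}, {a,c,d,f}, {b,c,d,e}, {a,b,c,d,e}, {b,c,d,e,f}, X } (|σ(ℰ)| = 16).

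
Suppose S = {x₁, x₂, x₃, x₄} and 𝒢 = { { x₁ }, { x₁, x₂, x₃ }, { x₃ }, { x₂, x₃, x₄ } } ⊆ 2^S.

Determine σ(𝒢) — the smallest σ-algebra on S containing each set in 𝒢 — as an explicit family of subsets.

Begin from { ∅, { x₁ }, { x₃ }, { x₁, x₂, x₃ }, { x₂, x₃, x₄ }, S } (that is, 𝒢 plus ∅ and S).
Iteration 1. New:
  { x₄ }  = { x₁, x₂, x₃ }ᶜ
  { x₁, x₃ }  = { x₃ } ∪ { x₁ }
  { x₁, x₂, x₄ }  = { x₃ }ᶜ
  [9 total]
Iteration 2: 4 new —
  { x₁, x₄ }  = { x₄ } ∪ { x₁ }
  { x₂, x₄ }  = { x₁, x₃ }ᶜ
  { x₃, x₄ }  = { x₃ } ∪ { x₄ }
  { x₁, x₃, x₄ }  = { x₁, x₃ } ∪ { x₄ }
  [13 total]
Iteration 3: +3 →
  { x₂ }  = { x₁, x₃, x₄ }ᶜ
  { x₁, x₂ }  = { x₃, x₄ }ᶜ
  { x₂, x₃ }  = { x₁, x₄ }ᶜ
  [16 total]
Iteration 4: stable.

|σ(𝒢)| = 16.  σ(𝒢) = { ∅, { x₁ }, { x₂ }, { x₃ }, { x₄ }, { x₁, x₂ }, { x₁, x₃ }, { x₁, x₄ }, { x₂, x₃ }, { x₂, x₄ }, { x₃, x₄ }, { x₁, x₂, x₃ }, { x₁, x₂, x₄ }, { x₁, x₃, x₄ }, { x₂, x₃, x₄ }, S }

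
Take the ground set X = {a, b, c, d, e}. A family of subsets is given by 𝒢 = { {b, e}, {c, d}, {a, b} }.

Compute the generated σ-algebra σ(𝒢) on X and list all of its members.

σ(𝒢) = { {}, {a}, {b}, {e}, {a, b}, {a, e}, {b, e}, {c, d}, {a, b, e}, {a, c, d}, {b, c, d}, {c, d, e}, {a, b, c, d}, {a, c, d, e}, {b, c, d, e}, X }

Derivation:
Start: 𝒢 ∪ {∅, X} = { {}, {a, b}, {b, e}, {c, d}, X }.
Step 1 adds 5:
  {a, b, e}  = X∖{c, d}
  {a, c, d}  = X∖{b, e}
  {c, d, e}  = X∖{a, b}
  {a, b, c, d}  = {c, d} ∪ {a, b}
  {b, c, d, e}  = {b, e} ∪ {c, d}
  [10 total]
Step 2: 3 new —
  {a}  = X∖{b, c, d, e}
  {e}  = X∖{a, b, c, d}
  {a, c, d, e}  = {c, d, e} ∪ {a, c, d}
  [13 total]
Step 3: +2 →
  {b}  = X∖{a, c, d, e}
  {a, e}  = {e} ∪ {a}
  [15 total]
Step 4 (1 new):
  {b, c, d}  = X∖{a, e}
  [16 total]
Step 5: stable.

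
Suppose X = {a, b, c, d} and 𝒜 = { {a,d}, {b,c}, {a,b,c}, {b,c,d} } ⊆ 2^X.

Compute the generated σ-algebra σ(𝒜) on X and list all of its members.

Begin from { {}, {a,d}, {b,c}, {a,b,c}, {b,c,d}, X } (that is, 𝒜 plus ∅ and X).
Pass 1 adds 2:
  {a}  = complement {b,c,d}
  {d}  = complement {a,b,c}
  [8 total]
Pass 2: stable.

|σ(𝒜)| = 8.  σ(𝒜) = { {}, {a}, {d}, {a,d}, {b,c}, {a,b,c}, {b,c,d}, X }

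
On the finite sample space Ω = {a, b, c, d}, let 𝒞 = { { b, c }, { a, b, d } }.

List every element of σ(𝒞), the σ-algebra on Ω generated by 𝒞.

Start: 𝒞 ∪ {∅, Ω} = { ∅, { b, c }, { a, b, d }, Ω }.
Round 1: +2 →
  { c }  = Ω∖{ a, b, d }
  { a, d }  = Ω∖{ b, c }
  [6 total]
Round 2: +1 →
  { a, c, d }  = { c } ∪ { a, d }
  [7 total]
Round 3. New:
  { b }  = Ω∖{ a, c, d }
  [8 total]
Round 4: closed — nothing new.

σ(𝒞) = { ∅, { b }, { c }, { a, d }, { b, c }, { a, b, d }, { a, c, d }, Ω }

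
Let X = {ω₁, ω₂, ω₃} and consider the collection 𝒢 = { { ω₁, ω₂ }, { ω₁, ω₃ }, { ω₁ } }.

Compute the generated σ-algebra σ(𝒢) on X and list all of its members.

σ(𝒢) = { {  }, { ω₁ }, { ω₂ }, { ω₃ }, { ω₁, ω₂ }, { ω₁, ω₃ }, { ω₂, ω₃ }, X }

Working:
Begin from { {  }, { ω₁ }, { ω₁, ω₂ }, { ω₁, ω₃ }, X } (that is, 𝒢 plus ∅ and X).
Iteration 1. New:
  { ω₂ }  = complement { ω₁, ω₃ }
  { ω₃ }  = complement { ω₁, ω₂ }
  { ω₂, ω₃ }  = complement { ω₁ }
  [8 total]
Iteration 2: stable.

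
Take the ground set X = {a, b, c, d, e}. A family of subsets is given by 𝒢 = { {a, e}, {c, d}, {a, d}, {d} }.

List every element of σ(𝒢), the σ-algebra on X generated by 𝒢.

|σ(𝒢)| = 32.  σ(𝒢) = { {}, {a}, {b}, {c}, {d}, {e}, {a, b}, {a, c}, {a, d}, {a, e}, {b, c}, {b, d}, {b, e}, {c, d}, {c, e}, {d, e}, {a, b, c}, {a, b, d}, {a, b, e}, {a, c, d}, {a, c, e}, {a, d, e}, {b, c, d}, {b, c, e}, {b, d, e}, {c, d, e}, {a, b, c, d}, {a, b, c, e}, {a, b, d, e}, {a, c, d, e}, {b, c, d, e}, X }

Derivation:
Start: 𝒢 ∪ {∅, X} = { {}, {d}, {a, d}, {a, e}, {c, d}, X }.
Round 1 (7 new):
  {a, b, e}  = ᶜ of {c, d}
  {a, c, d}  = {c, d} ∪ {a, d}
  {a, d, e}  = {a, d} ∪ {a, e}
  {b, c, d}  = ᶜ of {a, e}
  {b, c, e}  = ᶜ of {a, d}
  {a, b, c, e}  = ᶜ of {d}
  {a, c, d, e}  = {c, d} ∪ {a, e}
  |family| = 13
Round 2 adds 6:
  {b}  = ᶜ of {a, c, d, e}
  {b, c}  = ᶜ of {a, d, e}
  {b, e}  = ᶜ of {a, c, d}
  {a, b, c, d}  = {b, c, d} ∪ {a, c, d}
  {a, b, d, e}  = {a, d, e} ∪ {a, b, e}
  {b, c, d, e}  = {c, d} ∪ {b, c, e}
  |family| = 19
Round 3: +6 →
  {a}  = ᶜ of {b, c, d, e}
  {c}  = ᶜ of {a, b, d, e}
  {e}  = ᶜ of {a, b, c, d}
  {b, d}  = {b} ∪ {d}
  {a, b, d}  = {b} ∪ {a, d}
  {b, d, e}  = {b, e} ∪ {d}
  |family| = 25
Round 4 (7 new):
  {a, b}  = {b} ∪ {a}
  {a, c}  = ᶜ of {b, d, e}
  {c, e}  = ᶜ of {a, b, d}
  {d, e}  = {e} ∪ {d}
  {a, b, c}  = {b, c} ∪ {a}
  {a, c, e}  = ᶜ of {b, d}
  {c, d, e}  = {c, d} ∪ {e}
  |family| = 32
Round 5 adds nothing — fixpoint reached.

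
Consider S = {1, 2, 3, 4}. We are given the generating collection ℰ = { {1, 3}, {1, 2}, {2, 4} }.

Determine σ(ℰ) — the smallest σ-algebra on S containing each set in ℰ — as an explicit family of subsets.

Begin from { {}, {1, 2}, {1, 3}, {2, 4}, S } (that is, ℰ plus ∅ and S).
Pass 1. New:
  {3, 4}  = complement {1, 2}
  {1, 2, 3}  = {1, 2} ∪ {1, 3}
  {1, 2, 4}  = {1, 2} ∪ {2, 4}
  [8 total]
Pass 2: 4 new —
  {3}  = complement {1, 2, 4}
  {4}  = complement {1, 2, 3}
  {1, 3, 4}  = {3, 4} ∪ {1, 3}
  {2, 3, 4}  = {3, 4} ∪ {2, 4}
  [12 total]
Pass 3: +2 →
  {1}  = complement {2, 3, 4}
  {2}  = complement {1, 3, 4}
  [14 total]
Pass 4: +2 →
  {1, 4}  = {4} ∪ {1}
  {2, 3}  = {3} ∪ {2}
  [16 total]
Pass 5: no new sets; the family is a σ-algebra.

|σ(ℰ)| = 16.  σ(ℰ) = { {}, {1}, {2}, {3}, {4}, {1, 2}, {1, 3}, {1, 4}, {2, 3}, {2, 4}, {3, 4}, {1, 2, 3}, {1, 2, 4}, {1, 3, 4}, {2, 3, 4}, S }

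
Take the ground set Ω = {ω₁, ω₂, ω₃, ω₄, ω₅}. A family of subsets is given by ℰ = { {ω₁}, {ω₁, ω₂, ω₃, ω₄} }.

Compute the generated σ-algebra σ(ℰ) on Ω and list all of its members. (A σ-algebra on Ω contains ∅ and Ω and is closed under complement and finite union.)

|σ(ℰ)| = 8.  σ(ℰ) = { {}, {ω₁}, {ω₅}, {ω₁, ω₅}, {ω₂, ω₃, ω₄}, {ω₁, ω₂, ω₃, ω₄}, {ω₂, ω₃, ω₄, ω₅}, Ω }

Check:
Seed the family with ℰ together with ∅ and Ω: { {}, {ω₁}, {ω₁, ω₂, ω₃, ω₄}, Ω }.
Pass 1: 2 new —
  {ω₅}  = ᶜ of {ω₁, ω₂, ω₃, ω₄}
  {ω₂, ω₃, ω₄, ω₅}  = ᶜ of {ω₁}
  |family| = 6
Pass 2. New:
  {ω₁, ω₅}  = {ω₅} ∪ {ω₁}
  |family| = 7
Pass 3 adds 1:
  {ω₂, ω₃, ω₄}  = ᶜ of {ω₁, ω₅}
  |family| = 8
Pass 4: closed — nothing new.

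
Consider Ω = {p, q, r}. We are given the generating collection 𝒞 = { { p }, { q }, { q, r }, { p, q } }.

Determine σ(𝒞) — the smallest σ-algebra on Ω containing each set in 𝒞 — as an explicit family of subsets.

|σ(𝒞)| = 8.  σ(𝒞) = { {}, { p }, { q }, { r }, { p, q }, { p, r }, { q, r }, Ω }

Check:
Seed the family with 𝒞 together with ∅ and Ω: { {}, { p }, { q }, { p, q }, { q, r }, Ω }.
Iteration 1: +2 →
  { r }  = { p, q }ᶜ
  { p, r }  = { q }ᶜ
  — 8 sets.
Iteration 2: stable.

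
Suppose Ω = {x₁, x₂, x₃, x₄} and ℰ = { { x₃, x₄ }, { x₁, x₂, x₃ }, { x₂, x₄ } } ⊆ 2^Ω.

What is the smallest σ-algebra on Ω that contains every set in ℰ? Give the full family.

Start: ℰ ∪ {∅, Ω} = { {  }, { x₂, x₄ }, { x₃, x₄ }, { x₁, x₂, x₃ }, Ω }.
Pass 1: +4 →
  { x₄ }  = Ω∖{ x₁, x₂, x₃ }
  { x₁, x₂ }  = Ω∖{ x₃, x₄ }
  { x₁, x₃ }  = Ω∖{ x₂, x₄ }
  { x₂, x₃, x₄ }  = { x₃, x₄ } ∪ { x₂, x₄ }
  (now 9)
Pass 2 adds 3:
  { x₁ }  = Ω∖{ x₂, x₃, x₄ }
  { x₁, x₂, x₄ }  = { x₁, x₂ } ∪ { x₄ }
  { x₁, x₃, x₄ }  = { x₃, x₄ } ∪ { x₁, x₃ }
  (now 12)
Pass 3: 3 new —
  { x₂ }  = Ω∖{ x₁, x₃, x₄ }
  { x₃ }  = Ω∖{ x₁, x₂, x₄ }
  { x₁, x₄ }  = { x₄ } ∪ { x₁ }
  (now 15)
Pass 4 adds 1:
  { x₂, x₃ }  = Ω∖{ x₁, x₄ }
  (now 16)
Pass 5: no new sets; the family is a σ-algebra.

Hence σ(ℰ) has 16 members: { {  }, { x₁ }, { x₂ }, { x₃ }, { x₄ }, { x₁, x₂ }, { x₁, x₃ }, { x₁, x₄ }, { x₂, x₃ }, { x₂, x₄ }, { x₃, x₄ }, { x₁, x₂, x₃ }, { x₁, x₂, x₄ }, { x₁, x₃, x₄ }, { x₂, x₃, x₄ }, Ω }.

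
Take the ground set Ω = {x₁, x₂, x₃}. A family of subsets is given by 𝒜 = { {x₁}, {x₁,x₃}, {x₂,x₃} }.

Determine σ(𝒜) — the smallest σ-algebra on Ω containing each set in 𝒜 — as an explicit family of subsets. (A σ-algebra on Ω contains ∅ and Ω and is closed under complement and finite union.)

Take S₀ = 𝒜 ∪ {∅, Ω} = { {}, {x₁}, {x₁,x₃}, {x₂,x₃}, Ω }.
Round 1 (1 new):
  {x₂}  = ᶜ of {x₁,x₃}
  — 6 sets.
Round 2. New:
  {x₁,x₂}  = {x₂} ∪ {x₁}
  — 7 sets.
Round 3. New:
  {x₃}  = ᶜ of {x₁,x₂}
  — 8 sets.
Round 4: stable.

Therefore σ(𝒜) = { {}, {x₁}, {x₂}, {x₃}, {x₁,x₂}, {x₁,x₃}, {x₂,x₃}, Ω } (|σ(𝒜)| = 8).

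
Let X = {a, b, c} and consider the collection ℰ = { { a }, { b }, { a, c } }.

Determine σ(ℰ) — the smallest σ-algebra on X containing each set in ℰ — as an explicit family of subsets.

σ(ℰ) = { {  }, { a }, { b }, { c }, { a, b }, { a, c }, { b, c }, X }

Trace:
Take S₀ = ℰ ∪ {∅, X} = { {  }, { a }, { b }, { a, c }, X }.
Iteration 1: +2 →
  { a, b }  = { b } ∪ { a }
  { b, c }  = complement { a }
Iteration 2 adds 1:
  { c }  = complement { a, b }
After Iteration 3 the family is unchanged; done.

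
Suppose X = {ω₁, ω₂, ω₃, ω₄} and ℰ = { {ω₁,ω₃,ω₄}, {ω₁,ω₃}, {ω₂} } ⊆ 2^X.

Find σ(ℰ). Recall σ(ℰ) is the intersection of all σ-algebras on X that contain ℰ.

|σ(ℰ)| = 8.  σ(ℰ) = { {}, {ω₂}, {ω₄}, {ω₁,ω₃}, {ω₂,ω₄}, {ω₁,ω₂,ω₃}, {ω₁,ω₃,ω₄}, X }

Trace:
Seed the family with ℰ together with ∅ and X: { {}, {ω₂}, {ω₁,ω₃}, {ω₁,ω₃,ω₄}, X }.
Pass 1. New:
  {ω₂,ω₄}  = ᶜ of {ω₁,ω₃}
  {ω₁,ω₂,ω₃}  = {ω₁,ω₃} ∪ {ω₂}
Pass 2: +1 →
  {ω₄}  = ᶜ of {ω₁,ω₂,ω₃}
Pass 3: no new sets; the family is a σ-algebra.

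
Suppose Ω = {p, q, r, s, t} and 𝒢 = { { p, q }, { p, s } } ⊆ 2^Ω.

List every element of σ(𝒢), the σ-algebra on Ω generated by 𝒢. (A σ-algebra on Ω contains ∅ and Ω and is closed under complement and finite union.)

Start: 𝒢 ∪ {∅, Ω} = { {}, { p, q }, { p, s }, Ω }.
Round 1 (3 new):
  { p, q, s }  = { p, q } ∪ { p, s }
  { q, r, t }  = ᶜ of { p, s }
  { r, s, t }  = ᶜ of { p, q }
Round 2 adds 4:
  { r, t }  = ᶜ of { p, q, s }
  { p, q, r, t }  = { q, r, t } ∪ { p, q }
  { p, r, s, t }  = { r, s, t } ∪ { p, s }
  { q, r, s, t }  = { r, s, t } ∪ { q, r, t }
Round 3: +3 →
  { p }  = ᶜ of { q, r, s, t }
  { q }  = ᶜ of { p, r, s, t }
  { s }  = ᶜ of { p, q, r, t }
Round 4 (2 new):
  { q, s }  = { s } ∪ { q }
  { p, r, t }  = { r, t } ∪ { p }
Round 5: stable.

Therefore σ(𝒢) = { {}, { p }, { q }, { s }, { p, q }, { p, s }, { q, s }, { r, t }, { p, q, s }, { p, r, t }, { q, r, t }, { r, s, t }, { p, q, r, t }, { p, r, s, t }, { q, r, s, t }, Ω } (|σ(𝒢)| = 16).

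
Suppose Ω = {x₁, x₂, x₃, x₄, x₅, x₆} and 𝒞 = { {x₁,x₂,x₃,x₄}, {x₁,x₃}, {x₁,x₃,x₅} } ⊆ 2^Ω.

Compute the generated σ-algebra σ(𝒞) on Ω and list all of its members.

Start: 𝒞 ∪ {∅, Ω} = { {}, {x₁,x₃}, {x₁,x₃,x₅}, {x₁,x₂,x₃,x₄}, Ω }.
Step 1 adds 4:
  {x₅,x₆}  = complement {x₁,x₂,x₃,x₄}
  {x₂,x₄,x₆}  = complement {x₁,x₃,x₅}
  {x₂,x₄,x₅,x₆}  = complement {x₁,x₃}
  {x₁,x₂,x₃,x₄,x₅}  = {x₁,x₃,x₅} ∪ {x₁,x₂,x₃,x₄}
  |family| = 9
Step 2: +3 →
  {x₆}  = complement {x₁,x₂,x₃,x₄,x₅}
  {x₁,x₃,x₅,x₆}  = {x₅,x₆} ∪ {x₁,x₃,x₅}
  {x₁,x₂,x₃,x₄,x₆}  = {x₂,x₄,x₆} ∪ {x₁,x₃}
  |family| = 12
Step 3: 3 new —
  {x₅}  = complement {x₁,x₂,x₃,x₄,x₆}
  {x₂,x₄}  = complement {x₁,x₃,x₅,x₆}
  {x₁,x₃,x₆}  = {x₁,x₃} ∪ {x₆}
  |family| = 15
Step 4: 1 new —
  {x₂,x₄,x₅}  = complement {x₁,x₃,x₆}
  |family| = 16
Step 5: already closed under ᶜ and ∪.

σ(𝒞) = { {}, {x₅}, {x₆}, {x₁,x₃}, {x₂,x₄}, {x₅,x₆}, {x₁,x₃,x₅}, {x₁,x₃,x₆}, {x₂,x₄,x₅}, {x₂,x₄,x₆}, {x₁,x₂,x₃,x₄}, {x₁,x₃,x₅,x₆}, {x₂,x₄,x₅,x₆}, {x₁,x₂,x₃,x₄,x₅}, {x₁,x₂,x₃,x₄,x₆}, Ω }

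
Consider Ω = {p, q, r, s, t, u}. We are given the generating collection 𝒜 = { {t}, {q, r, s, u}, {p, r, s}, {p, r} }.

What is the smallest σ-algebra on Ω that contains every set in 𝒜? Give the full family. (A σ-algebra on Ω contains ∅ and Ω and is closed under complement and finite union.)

Seed the family with 𝒜 together with ∅ and Ω: { ∅, {t}, {p, r}, {p, r, s}, {q, r, s, u}, Ω }.
Round 1. New:
  {p, t}  = Ω∖{q, r, s, u}
  {p, r, t}  = {p, r} ∪ {t}
  {q, t, u}  = Ω∖{p, r, s}
  {p, r, s, t}  = {p, r, s} ∪ {t}
  {q, s, t, u}  = Ω∖{p, r}
  {p, q, r, s, u}  = Ω∖{t}
  {q, r, s, t, u}  = {q, r, s, u} ∪ {t}
Round 2: 6 new —
  {p}  = Ω∖{q, r, s, t, u}
  {q, u}  = Ω∖{p, r, s, t}
  {q, s, u}  = Ω∖{p, r, t}
  {p, q, t, u}  = {q, t, u} ∪ {p, t}
  {p, q, r, t, u}  = {p, r, t} ∪ {q, t, u}
  {p, q, s, t, u}  = {q, s, t, u} ∪ {p, t}
Round 3: +6 →
  {r}  = Ω∖{p, q, s, t, u}
  {s}  = Ω∖{p, q, r, t, u}
  {r, s}  = Ω∖{p, q, t, u}
  {p, q, u}  = {q, u} ∪ {p}
  {p, q, r, u}  = {p, r} ∪ {q, u}
  {p, q, s, u}  = {q, s, u} ∪ {p}
Round 4 (7 new):
  {p, s}  = {p} ∪ {s}
  {r, t}  = Ω∖{p, q, s, u}
  {s, t}  = Ω∖{p, q, r, u}
  {p, s, t}  = {p, t} ∪ {s}
  {q, r, u}  = {q, u} ∪ {r}
  {r, s, t}  = Ω∖{p, q, u}
  {q, r, t, u}  = {q, t, u} ∪ {r}
Round 5: no new sets; the family is a σ-algebra.

σ(𝒜) = { ∅, {p}, {r}, {s}, {t}, {p, r}, {p, s}, {p, t}, {q, u}, {r, s}, {r, t}, {s, t}, {p, q, u}, {p, r, s}, {p, r, t}, {p, s, t}, {q, r, u}, {q, s, u}, {q, t, u}, {r, s, t}, {p, q, r, u}, {p, q, s, u}, {p, q, t, u}, {p, r, s, t}, {q, r, s, u}, {q, r, t, u}, {q, s, t, u}, {p, q, r, s, u}, {p, q, r, t, u}, {p, q, s, t, u}, {q, r, s, t, u}, Ω }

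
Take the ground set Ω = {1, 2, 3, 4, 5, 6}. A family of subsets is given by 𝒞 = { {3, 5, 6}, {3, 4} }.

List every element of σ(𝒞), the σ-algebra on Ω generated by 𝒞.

σ(𝒞) (16 sets): { {}, {3}, {4}, {1, 2}, {3, 4}, {5, 6}, {1, 2, 3}, {1, 2, 4}, {3, 5, 6}, {4, 5, 6}, {1, 2, 3, 4}, {1, 2, 5, 6}, {3, 4, 5, 6}, {1, 2, 3, 5, 6}, {1, 2, 4, 5, 6}, Ω }

Trace:
Take S₀ = 𝒞 ∪ {∅, Ω} = { {}, {3, 4}, {3, 5, 6}, Ω }.
Pass 1: 3 new —
  {1, 2, 4}  = ᶜ of {3, 5, 6}
  {1, 2, 5, 6}  = ᶜ of {3, 4}
  {3, 4, 5, 6}  = {3, 4} ∪ {3, 5, 6}
  [7 total]
Pass 2 adds 4:
  {1, 2}  = ᶜ of {3, 4, 5, 6}
  {1, 2, 3, 4}  = {3, 4} ∪ {1, 2, 4}
  {1, 2, 3, 5, 6}  = {3, 5, 6} ∪ {1, 2, 5, 6}
  {1, 2, 4, 5, 6}  = {1, 2, 4} ∪ {1, 2, 5, 6}
  [11 total]
Pass 3 adds 3:
  {3}  = ᶜ of {1, 2, 4, 5, 6}
  {4}  = ᶜ of {1, 2, 3, 5, 6}
  {5, 6}  = ᶜ of {1, 2, 3, 4}
  [14 total]
Pass 4 adds 2:
  {1, 2, 3}  = {3} ∪ {1, 2}
  {4, 5, 6}  = {5, 6} ∪ {4}
  [16 total]
Pass 5: closed — nothing new.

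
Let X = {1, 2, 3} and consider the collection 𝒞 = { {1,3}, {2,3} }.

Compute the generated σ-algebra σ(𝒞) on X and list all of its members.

|σ(𝒞)| = 8.  σ(𝒞) = { {}, {1}, {2}, {3}, {1,2}, {1,3}, {2,3}, X }

Derivation:
Begin from { {}, {1,3}, {2,3}, X } (that is, 𝒞 plus ∅ and X).
Iteration 1 (2 new):
  {1}  = ᶜ of {2,3}
  {2}  = ᶜ of {1,3}
  |family| = 6
Iteration 2 adds 1:
  {1,2}  = {2} ∪ {1}
  |family| = 7
Iteration 3 adds 1:
  {3}  = ᶜ of {1,2}
  |family| = 8
After Iteration 4 the family is unchanged; done.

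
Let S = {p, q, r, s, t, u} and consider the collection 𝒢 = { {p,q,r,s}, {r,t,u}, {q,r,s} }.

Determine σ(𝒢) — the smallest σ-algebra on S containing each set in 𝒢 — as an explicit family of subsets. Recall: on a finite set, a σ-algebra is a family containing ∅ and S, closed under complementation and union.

Initial family (5 sets): { {}, {q,r,s}, {r,t,u}, {p,q,r,s}, S }.
Iteration 1 (4 new):
  {t,u}  = ᶜ of {p,q,r,s}
  {p,q,s}  = ᶜ of {r,t,u}
  {p,t,u}  = ᶜ of {q,r,s}
  {q,r,s,t,u}  = {q,r,s} ∪ {r,t,u}
Iteration 2. New:
  {p}  = ᶜ of {q,r,s,t,u}
  {p,r,t,u}  = {p,t,u} ∪ {r,t,u}
  {p,q,s,t,u}  = {t,u} ∪ {p,q,s}
Iteration 3: 2 new —
  {r}  = ᶜ of {p,q,s,t,u}
  {q,s}  = ᶜ of {p,r,t,u}
Iteration 4 adds 2:
  {p,r}  = {r} ∪ {p}
  {q,s,t,u}  = {t,u} ∪ {q,s}
Iteration 5: already closed under ᶜ and ∪.

σ(𝒢) = { {}, {p}, {r}, {p,r}, {q,s}, {t,u}, {p,q,s}, {p,t,u}, {q,r,s}, {r,t,u}, {p,q,r,s}, {p,r,t,u}, {q,s,t,u}, {p,q,s,t,u}, {q,r,s,t,u}, S }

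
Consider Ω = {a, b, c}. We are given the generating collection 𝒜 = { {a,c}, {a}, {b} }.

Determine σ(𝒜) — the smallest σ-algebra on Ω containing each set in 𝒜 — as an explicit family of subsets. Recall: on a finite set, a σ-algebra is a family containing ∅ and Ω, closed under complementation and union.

Begin from { {}, {a}, {b}, {a,c}, Ω } (that is, 𝒜 plus ∅ and Ω).
Pass 1 (2 new):
  {a,b}  = {b} ∪ {a}
  {b,c}  = Ω∖{a}
  (now 7)
Pass 2: 1 new —
  {c}  = Ω∖{a,b}
  (now 8)
Pass 3: already closed under ᶜ and ∪.

Therefore σ(𝒜) = { {}, {a}, {b}, {c}, {a,b}, {a,c}, {b,c}, Ω } (|σ(𝒜)| = 8).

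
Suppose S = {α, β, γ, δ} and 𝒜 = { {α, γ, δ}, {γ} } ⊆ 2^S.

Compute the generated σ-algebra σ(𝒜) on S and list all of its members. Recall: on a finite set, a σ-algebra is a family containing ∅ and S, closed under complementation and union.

Take S₀ = 𝒜 ∪ {∅, S} = { {}, {γ}, {α, γ, δ}, S }.
Step 1. New:
  {β}  = {α, γ, δ}ᶜ
  {α, β, δ}  = {γ}ᶜ
  (now 6)
Step 2: 1 new —
  {β, γ}  = {γ} ∪ {β}
  (now 7)
Step 3: +1 →
  {α, δ}  = {β, γ}ᶜ
  (now 8)
Step 4: closed — nothing new.

|σ(𝒜)| = 8.  σ(𝒜) = { {}, {β}, {γ}, {α, δ}, {β, γ}, {α, β, δ}, {α, γ, δ}, S }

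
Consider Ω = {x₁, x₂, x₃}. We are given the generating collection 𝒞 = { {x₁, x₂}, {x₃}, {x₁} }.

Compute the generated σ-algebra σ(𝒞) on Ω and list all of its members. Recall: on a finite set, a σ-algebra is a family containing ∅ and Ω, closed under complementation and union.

Seed the family with 𝒞 together with ∅ and Ω: { {}, {x₁}, {x₃}, {x₁, x₂}, Ω }.
Round 1 adds 2:
  {x₁, x₃}  = {x₃} ∪ {x₁}
  {x₂, x₃}  = ᶜ of {x₁}
  (now 7)
Round 2 adds 1:
  {x₂}  = ᶜ of {x₁, x₃}
  (now 8)
After Round 3 the family is unchanged; done.

σ(𝒞) = { {}, {x₁}, {x₂}, {x₃}, {x₁, x₂}, {x₁, x₃}, {x₂, x₃}, Ω }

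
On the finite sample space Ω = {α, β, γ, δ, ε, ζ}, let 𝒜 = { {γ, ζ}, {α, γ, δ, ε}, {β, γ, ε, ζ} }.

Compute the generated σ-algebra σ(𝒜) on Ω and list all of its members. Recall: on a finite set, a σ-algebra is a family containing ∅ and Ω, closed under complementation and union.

σ(𝒜) (32 sets): { ∅, {β}, {γ}, {ε}, {ζ}, {α, δ}, {β, γ}, {β, ε}, {β, ζ}, {γ, ε}, {γ, ζ}, {ε, ζ}, {α, β, δ}, {α, γ, δ}, {α, δ, ε}, {α, δ, ζ}, {β, γ, ε}, {β, γ, ζ}, {β, ε, ζ}, {γ, ε, ζ}, {α, β, γ, δ}, {α, β, δ, ε}, {α, β, δ, ζ}, {α, γ, δ, ε}, {α, γ, δ, ζ}, {α, δ, ε, ζ}, {β, γ, ε, ζ}, {α, β, γ, δ, ε}, {α, β, γ, δ, ζ}, {α, β, δ, ε, ζ}, {α, γ, δ, ε, ζ}, Ω }

Trace:
Seed the family with 𝒜 together with ∅ and Ω: { ∅, {γ, ζ}, {α, γ, δ, ε}, {β, γ, ε, ζ}, Ω }.
Pass 1: +4 →
  {α, δ}  = complement {β, γ, ε, ζ}
  {β, ζ}  = complement {α, γ, δ, ε}
  {α, β, δ, ε}  = complement {γ, ζ}
  {α, γ, δ, ε, ζ}  = {α, γ, δ, ε} ∪ {γ, ζ}
  [9 total]
Pass 2 adds 6:
  {β}  = complement {α, γ, δ, ε, ζ}
  {β, γ, ζ}  = {β, ζ} ∪ {γ, ζ}
  {α, β, δ, ζ}  = {β, ζ} ∪ {α, δ}
  {α, γ, δ, ζ}  = {α, δ} ∪ {γ, ζ}
  {α, β, γ, δ, ε}  = {α, β, δ, ε} ∪ {α, γ, δ, ε}
  {α, β, δ, ε, ζ}  = {β, ζ} ∪ {α, β, δ, ε}
  [15 total]
Pass 3 adds 7:
  {γ}  = complement {α, β, δ, ε, ζ}
  {ζ}  = complement {α, β, γ, δ, ε}
  {β, ε}  = complement {α, γ, δ, ζ}
  {γ, ε}  = complement {α, β, δ, ζ}
  {α, β, δ}  = {α, δ} ∪ {β}
  {α, δ, ε}  = complement {β, γ, ζ}
  {α, β, γ, δ, ζ}  = {α, β, δ, ζ} ∪ {γ, ζ}
  [22 total]
Pass 4 (9 new):
  {ε}  = complement {α, β, γ, δ, ζ}
  {β, γ}  = {β} ∪ {γ}
  {α, γ, δ}  = {α, δ} ∪ {γ}
  {α, δ, ζ}  = {α, δ} ∪ {ζ}
  {β, γ, ε}  = {β, ε} ∪ {γ, ε}
  {β, ε, ζ}  = {β, ε} ∪ {β, ζ}
  {γ, ε, ζ}  = complement {α, β, δ}
  {α, β, γ, δ}  = {α, β, δ} ∪ {γ}
  {α, δ, ε, ζ}  = {α, δ, ε} ∪ {ζ}
  [31 total]
Pass 5: 1 new —
  {ε, ζ}  = complement {α, β, γ, δ}
  [32 total]
Pass 6 adds nothing — fixpoint reached.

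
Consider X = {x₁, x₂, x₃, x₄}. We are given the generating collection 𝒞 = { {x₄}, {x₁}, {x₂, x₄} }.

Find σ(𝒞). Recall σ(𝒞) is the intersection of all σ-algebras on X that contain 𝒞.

Seed the family with 𝒞 together with ∅ and X: { {}, {x₁}, {x₄}, {x₂, x₄}, X }.
Step 1: 5 new —
  {x₁, x₃}  = X∖{x₂, x₄}
  {x₁, x₄}  = {x₄} ∪ {x₁}
  {x₁, x₂, x₃}  = X∖{x₄}
  {x₁, x₂, x₄}  = {x₂, x₄} ∪ {x₁}
  {x₂, x₃, x₄}  = X∖{x₁}
  — 10 sets.
Step 2: 3 new —
  {x₃}  = X∖{x₁, x₂, x₄}
  {x₂, x₃}  = X∖{x₁, x₄}
  {x₁, x₃, x₄}  = {x₁, x₄} ∪ {x₁, x₃}
  — 13 sets.
Step 3 adds 2:
  {x₂}  = X∖{x₁, x₃, x₄}
  {x₃, x₄}  = {x₃} ∪ {x₄}
  — 15 sets.
Step 4: +1 →
  {x₁, x₂}  = X∖{x₃, x₄}
  — 16 sets.
Step 5: stable.

Hence σ(𝒞) has 16 members: { {}, {x₁}, {x₂}, {x₃}, {x₄}, {x₁, x₂}, {x₁, x₃}, {x₁, x₄}, {x₂, x₃}, {x₂, x₄}, {x₃, x₄}, {x₁, x₂, x₃}, {x₁, x₂, x₄}, {x₁, x₃, x₄}, {x₂, x₃, x₄}, X }.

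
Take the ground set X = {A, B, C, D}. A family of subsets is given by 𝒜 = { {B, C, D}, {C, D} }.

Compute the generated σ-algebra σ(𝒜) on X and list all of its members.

|σ(𝒜)| = 8.  σ(𝒜) = { ∅, {A}, {B}, {A, B}, {C, D}, {A, C, D}, {B, C, D}, X }

Derivation:
Initial family (4 sets): { ∅, {C, D}, {B, C, D}, X }.
Round 1. New:
  {A}  = complement {B, C, D}
  {A, B}  = complement {C, D}
  (now 6)
Round 2: +1 →
  {A, C, D}  = {C, D} ∪ {A}
  (now 7)
Round 3: 1 new —
  {B}  = complement {A, C, D}
  (now 8)
Round 4: already closed under ᶜ and ∪.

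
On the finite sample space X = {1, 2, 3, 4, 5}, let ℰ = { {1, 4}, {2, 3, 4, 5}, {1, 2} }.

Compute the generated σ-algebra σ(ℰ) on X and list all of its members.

σ(ℰ) (16 sets): { ∅, {1}, {2}, {4}, {1, 2}, {1, 4}, {2, 4}, {3, 5}, {1, 2, 4}, {1, 3, 5}, {2, 3, 5}, {3, 4, 5}, {1, 2, 3, 5}, {1, 3, 4, 5}, {2, 3, 4, 5}, X }

Check:
Begin from { ∅, {1, 2}, {1, 4}, {2, 3, 4, 5}, X } (that is, ℰ plus ∅ and X).
Round 1 adds 4:
  {1}  = {2, 3, 4, 5}ᶜ
  {1, 2, 4}  = {1, 4} ∪ {1, 2}
  {2, 3, 5}  = {1, 4}ᶜ
  {3, 4, 5}  = {1, 2}ᶜ
  — 9 sets.
Round 2: 3 new —
  {3, 5}  = {1, 2, 4}ᶜ
  {1, 2, 3, 5}  = {1, 2} ∪ {2, 3, 5}
  {1, 3, 4, 5}  = {3, 4, 5} ∪ {1, 4}
  — 12 sets.
Round 3. New:
  {2}  = {1, 3, 4, 5}ᶜ
  {4}  = {1, 2, 3, 5}ᶜ
  {1, 3, 5}  = {3, 5} ∪ {1}
  — 15 sets.
Round 4 adds 1:
  {2, 4}  = {1, 3, 5}ᶜ
  — 16 sets.
Round 5: already closed under ᶜ and ∪.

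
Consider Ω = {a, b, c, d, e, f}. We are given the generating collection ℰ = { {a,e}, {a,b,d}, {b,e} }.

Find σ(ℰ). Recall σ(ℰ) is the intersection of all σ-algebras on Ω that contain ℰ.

σ(ℰ) (32 sets): { ∅, {a}, {b}, {d}, {e}, {a,b}, {a,d}, {a,e}, {b,d}, {b,e}, {c,f}, {d,e}, {a,b,d}, {a,b,e}, {a,c,f}, {a,d,e}, {b,c,f}, {b,d,e}, {c,d,f}, {c,e,f}, {a,b,c,f}, {a,b,d,e}, {a,c,d,f}, {a,c,e,f}, {b,c,d,f}, {b,c,e,f}, {c,d,e,f}, {a,b,c,d,f}, {a,b,c,e,f}, {a,c,d,e,f}, {b,c,d,e,f}, Ω }

Check:
Begin from { ∅, {a,e}, {b,e}, {a,b,d}, Ω } (that is, ℰ plus ∅ and Ω).
Iteration 1 adds 5:
  {a,b,e}  = {b,e} ∪ {a,e}
  {c,e,f}  = {a,b,d}ᶜ
  {a,b,d,e}  = {b,e} ∪ {a,b,d}
  {a,c,d,f}  = {b,e}ᶜ
  {b,c,d,f}  = {a,e}ᶜ
  [10 total]
Iteration 2. New:
  {c,f}  = {a,b,d,e}ᶜ
  {c,d,f}  = {a,b,e}ᶜ
  {a,c,e,f}  = {c,e,f} ∪ {a,e}
  {b,c,e,f}  = {b,e} ∪ {c,e,f}
  {a,b,c,d,f}  = {a,b,d} ∪ {b,c,d,f}
  {a,b,c,e,f}  = {a,b,e} ∪ {c,e,f}
  {a,c,d,e,f}  = {c,e,f} ∪ {a,c,d,f}
  {b,c,d,e,f}  = {b,e} ∪ {b,c,d,f}
  [18 total]
Iteration 3: 7 new —
  {a}  = {b,c,d,e,f}ᶜ
  {b}  = {a,c,d,e,f}ᶜ
  {d}  = {a,b,c,e,f}ᶜ
  {e}  = {a,b,c,d,f}ᶜ
  {a,d}  = {b,c,e,f}ᶜ
  {b,d}  = {a,c,e,f}ᶜ
  {c,d,e,f}  = {c,e,f} ∪ {c,d,f}
  [25 total]
Iteration 4 adds 6:
  {a,b}  = {c,d,e,f}ᶜ
  {d,e}  = {e} ∪ {d}
  {a,c,f}  = {a} ∪ {c,f}
  {a,d,e}  = {e} ∪ {a,d}
  {b,c,f}  = {b} ∪ {c,f}
  {b,d,e}  = {b,e} ∪ {d}
  [31 total]
Iteration 5: +1 →
  {a,b,c,f}  = {d,e}ᶜ
  [32 total]
Iteration 6: no new sets; the family is a σ-algebra.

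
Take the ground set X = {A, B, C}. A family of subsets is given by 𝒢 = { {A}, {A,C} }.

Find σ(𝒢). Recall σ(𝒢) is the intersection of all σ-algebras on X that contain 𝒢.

Initial family (4 sets): { ∅, {A}, {A,C}, X }.
Step 1 (2 new):
  {B}  = ᶜ of {A,C}
  {B,C}  = ᶜ of {A}
  |family| = 6
Step 2 (1 new):
  {A,B}  = {B} ∪ {A}
  |family| = 7
Step 3 adds 1:
  {C}  = ᶜ of {A,B}
  |family| = 8
After Step 4 the family is unchanged; done.

σ(𝒢) = { ∅, {A}, {B}, {C}, {A,B}, {A,C}, {B,C}, X }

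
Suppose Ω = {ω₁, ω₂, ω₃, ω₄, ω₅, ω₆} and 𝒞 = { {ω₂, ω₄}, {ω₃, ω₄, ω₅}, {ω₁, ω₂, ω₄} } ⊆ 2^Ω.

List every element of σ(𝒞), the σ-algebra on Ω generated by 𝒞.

σ(𝒞) (32 sets): { ∅, {ω₁}, {ω₂}, {ω₄}, {ω₆}, {ω₁, ω₂}, {ω₁, ω₄}, {ω₁, ω₆}, {ω₂, ω₄}, {ω₂, ω₆}, {ω₃, ω₅}, {ω₄, ω₆}, {ω₁, ω₂, ω₄}, {ω₁, ω₂, ω₆}, {ω₁, ω₃, ω₅}, {ω₁, ω₄, ω₆}, {ω₂, ω₃, ω₅}, {ω₂, ω₄, ω₆}, {ω₃, ω₄, ω₅}, {ω₃, ω₅, ω₆}, {ω₁, ω₂, ω₃, ω₅}, {ω₁, ω₂, ω₄, ω₆}, {ω₁, ω₃, ω₄, ω₅}, {ω₁, ω₃, ω₅, ω₆}, {ω₂, ω₃, ω₄, ω₅}, {ω₂, ω₃, ω₅, ω₆}, {ω₃, ω₄, ω₅, ω₆}, {ω₁, ω₂, ω₃, ω₄, ω₅}, {ω₁, ω₂, ω₃, ω₅, ω₆}, {ω₁, ω₃, ω₄, ω₅, ω₆}, {ω₂, ω₃, ω₄, ω₅, ω₆}, Ω }

Check:
Initial family (5 sets): { ∅, {ω₂, ω₄}, {ω₁, ω₂, ω₄}, {ω₃, ω₄, ω₅}, Ω }.
Step 1. New:
  {ω₁, ω₂, ω₆}  = ᶜ of {ω₃, ω₄, ω₅}
  {ω₃, ω₅, ω₆}  = ᶜ of {ω₁, ω₂, ω₄}
  {ω₁, ω₃, ω₅, ω₆}  = ᶜ of {ω₂, ω₄}
  {ω₂, ω₃, ω₄, ω₅}  = {ω₃, ω₄, ω₅} ∪ {ω₂, ω₄}
  {ω₁, ω₂, ω₃, ω₄, ω₅}  = {ω₃, ω₄, ω₅} ∪ {ω₁, ω₂, ω₄}
  (now 10)
Step 2 adds 7:
  {ω₆}  = ᶜ of {ω₁, ω₂, ω₃, ω₄, ω₅}
  {ω₁, ω₆}  = ᶜ of {ω₂, ω₃, ω₄, ω₅}
  {ω₁, ω₂, ω₄, ω₆}  = {ω₁, ω₂, ω₄} ∪ {ω₁, ω₂, ω₆}
  {ω₃, ω₄, ω₅, ω₆}  = {ω₃, ω₄, ω₅} ∪ {ω₃, ω₅, ω₆}
  {ω₁, ω₂, ω₃, ω₅, ω₆}  = {ω₁, ω₃, ω₅, ω₆} ∪ {ω₁, ω₂, ω₆}
  {ω₁, ω₃, ω₄, ω₅, ω₆}  = {ω₁, ω₃, ω₅, ω₆} ∪ {ω₃, ω₄, ω₅}
  {ω₂, ω₃, ω₄, ω₅, ω₆}  = {ω₂, ω₃, ω₄, ω₅} ∪ {ω₃, ω₅, ω₆}
  (now 17)
Step 3 (6 new):
  {ω₁}  = ᶜ of {ω₂, ω₃, ω₄, ω₅, ω₆}
  {ω₂}  = ᶜ of {ω₁, ω₃, ω₄, ω₅, ω₆}
  {ω₄}  = ᶜ of {ω₁, ω₂, ω₃, ω₅, ω₆}
  {ω₁, ω₂}  = ᶜ of {ω₃, ω₄, ω₅, ω₆}
  {ω₃, ω₅}  = ᶜ of {ω₁, ω₂, ω₄, ω₆}
  {ω₂, ω₄, ω₆}  = {ω₂, ω₄} ∪ {ω₆}
  (now 23)
Step 4 (9 new):
  {ω₁, ω₄}  = {ω₁} ∪ {ω₄}
  {ω₂, ω₆}  = {ω₂} ∪ {ω₆}
  {ω₄, ω₆}  = {ω₆} ∪ {ω₄}
  {ω₁, ω₃, ω₅}  = ᶜ of {ω₂, ω₄, ω₆}
  {ω₁, ω₄, ω₆}  = {ω₁, ω₆} ∪ {ω₄}
  {ω₂, ω₃, ω₅}  = {ω₂} ∪ {ω₃, ω₅}
  {ω₁, ω₂, ω₃, ω₅}  = {ω₁, ω₂} ∪ {ω₃, ω₅}
  {ω₁, ω₃, ω₄, ω₅}  = {ω₃, ω₄, ω₅} ∪ {ω₁}
  {ω₂, ω₃, ω₅, ω₆}  = {ω₂} ∪ {ω₃, ω₅, ω₆}
  (now 32)
Step 5: closed — nothing new.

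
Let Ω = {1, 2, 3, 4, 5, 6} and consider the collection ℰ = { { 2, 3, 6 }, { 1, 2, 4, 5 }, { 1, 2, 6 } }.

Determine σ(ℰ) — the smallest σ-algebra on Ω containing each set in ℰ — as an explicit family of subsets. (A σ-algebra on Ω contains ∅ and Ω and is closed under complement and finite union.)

Begin from { {}, { 1, 2, 6 }, { 2, 3, 6 }, { 1, 2, 4, 5 }, Ω } (that is, ℰ plus ∅ and Ω).
Round 1 (5 new):
  { 3, 6 }  = { 1, 2, 4, 5 }ᶜ
  { 1, 4, 5 }  = { 2, 3, 6 }ᶜ
  { 3, 4, 5 }  = { 1, 2, 6 }ᶜ
  { 1, 2, 3, 6 }  = { 2, 3, 6 } ∪ { 1, 2, 6 }
  { 1, 2, 4, 5, 6 }  = { 1, 2, 6 } ∪ { 1, 2, 4, 5 }
  (now 10)
Round 2: +7 →
  { 3 }  = { 1, 2, 4, 5, 6 }ᶜ
  { 4, 5 }  = { 1, 2, 3, 6 }ᶜ
  { 1, 3, 4, 5 }  = { 1, 4, 5 } ∪ { 3, 4, 5 }
  { 3, 4, 5, 6 }  = { 3, 4, 5 } ∪ { 3, 6 }
  { 1, 2, 3, 4, 5 }  = { 3, 4, 5 } ∪ { 1, 2, 4, 5 }
  { 1, 3, 4, 5, 6 }  = { 1, 4, 5 } ∪ { 3, 6 }
  { 2, 3, 4, 5, 6 }  = { 3, 4, 5 } ∪ { 2, 3, 6 }
  (now 17)
Round 3 adds 5:
  { 1 }  = { 2, 3, 4, 5, 6 }ᶜ
  { 2 }  = { 1, 3, 4, 5, 6 }ᶜ
  { 6 }  = { 1, 2, 3, 4, 5 }ᶜ
  { 1, 2 }  = { 3, 4, 5, 6 }ᶜ
  { 2, 6 }  = { 1, 3, 4, 5 }ᶜ
  (now 22)
Round 4 (10 new):
  { 1, 3 }  = { 3 } ∪ { 1 }
  { 1, 6 }  = { 6 } ∪ { 1 }
  { 2, 3 }  = { 2 } ∪ { 3 }
  { 1, 2, 3 }  = { 1, 2 } ∪ { 3 }
  { 1, 3, 6 }  = { 3, 6 } ∪ { 1 }
  { 2, 4, 5 }  = { 2 } ∪ { 4, 5 }
  { 4, 5, 6 }  = { 6 } ∪ { 4, 5 }
  { 1, 4, 5, 6 }  = { 1, 4, 5 } ∪ { 6 }
  { 2, 3, 4, 5 }  = { 3, 4, 5 } ∪ { 2 }
  { 2, 4, 5, 6 }  = { 2, 6 } ∪ { 4, 5 }
  (now 32)
Round 5: no new sets; the family is a σ-algebra.

Hence σ(ℰ) has 32 members: { {}, { 1 }, { 2 }, { 3 }, { 6 }, { 1, 2 }, { 1, 3 }, { 1, 6 }, { 2, 3 }, { 2, 6 }, { 3, 6 }, { 4, 5 }, { 1, 2, 3 }, { 1, 2, 6 }, { 1, 3, 6 }, { 1, 4, 5 }, { 2, 3, 6 }, { 2, 4, 5 }, { 3, 4, 5 }, { 4, 5, 6 }, { 1, 2, 3, 6 }, { 1, 2, 4, 5 }, { 1, 3, 4, 5 }, { 1, 4, 5, 6 }, { 2, 3, 4, 5 }, { 2, 4, 5, 6 }, { 3, 4, 5, 6 }, { 1, 2, 3, 4, 5 }, { 1, 2, 4, 5, 6 }, { 1, 3, 4, 5, 6 }, { 2, 3, 4, 5, 6 }, Ω }.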